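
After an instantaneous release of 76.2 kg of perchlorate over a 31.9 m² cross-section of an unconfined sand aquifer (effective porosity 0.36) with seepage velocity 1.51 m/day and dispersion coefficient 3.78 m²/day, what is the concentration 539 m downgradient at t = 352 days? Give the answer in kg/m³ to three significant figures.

For an instantaneous plane source, C(x,t) = M/(n_e·A·√(4πDt)) · exp(−(x−vt)²/(4Dt)), with n_e·A the pore (flow) area.
Plume center vt = 1.51 × 352 = 531.52 m, so the well at 539 m is 7.48 m downgradient of the peak.
√(4πDt) = 129.3 m, giving peak height M/(n_e·A·√(4πDt)) = 76.2/(0.36 × 31.9 × 129.3) = 0.05132 kg/m³.
(x−vt)²/(4Dt) = (7.48)²/(4 × 3.78 × 352) = 0.01051; exp(−0.01051) = 0.9895.
C = 0.05132 × 0.9895 = 0.0508 kg/m³.

0.0508 kg/m³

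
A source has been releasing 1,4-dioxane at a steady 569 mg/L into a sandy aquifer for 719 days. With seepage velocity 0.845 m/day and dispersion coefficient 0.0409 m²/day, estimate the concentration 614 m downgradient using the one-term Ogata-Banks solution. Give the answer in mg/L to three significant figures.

For a continuous step input, C/C₀ ≈ ½·erfc((x−vt)/(2√(Dt))).
vt = 0.845 × 719 = 607.555 m and 2√(Dt) = 2√(0.0409 × 719) = 10.85 m.
Argument (x−vt)/(2√(Dt)) = (614 − 607.555)/10.85 = 0.5940; ½·erfc(0.5940) = 0.2004.
C = 569 × 0.2004 = 114 mg/L.

114 mg/L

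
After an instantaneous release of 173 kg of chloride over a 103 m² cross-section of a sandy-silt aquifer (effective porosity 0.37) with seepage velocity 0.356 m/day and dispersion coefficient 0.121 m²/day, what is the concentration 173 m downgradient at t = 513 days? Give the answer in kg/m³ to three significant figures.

0.112 kg/m³

For an instantaneous plane source, C(x,t) = M/(n_e·A·√(4πDt)) · exp(−(x−vt)²/(4Dt)), with n_e·A the pore (flow) area.
Plume center vt = 0.356 × 513 = 182.628 m, so the well at 173 m is 9.628 m upgradient of the peak.
√(4πDt) = 27.93 m, giving peak height M/(n_e·A·√(4πDt)) = 173/(0.37 × 103 × 27.93) = 0.1625 kg/m³.
(x−vt)²/(4Dt) = (-9.628)²/(4 × 0.121 × 513) = 0.3733; exp(−0.3733) = 0.6885.
C = 0.1625 × 0.6885 = 0.112 kg/m³.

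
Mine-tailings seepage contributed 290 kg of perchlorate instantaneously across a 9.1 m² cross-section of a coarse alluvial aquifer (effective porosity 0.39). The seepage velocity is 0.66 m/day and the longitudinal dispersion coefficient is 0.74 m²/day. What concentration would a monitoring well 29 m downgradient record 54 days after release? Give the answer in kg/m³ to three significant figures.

For an instantaneous plane source, C(x,t) = M/(n_e·A·√(4πDt)) · exp(−(x−vt)²/(4Dt)), with n_e·A the pore (flow) area.
Plume center vt = 0.66 × 54 = 35.64 m, so the well at 29 m is 6.64 m upgradient of the peak.
√(4πDt) = 22.41 m, giving peak height M/(n_e·A·√(4πDt)) = 290/(0.39 × 9.1 × 22.41) = 3.646 kg/m³.
(x−vt)²/(4Dt) = (-6.64)²/(4 × 0.74 × 54) = 0.2758; exp(−0.2758) = 0.7590.
C = 3.646 × 0.7590 = 2.77 kg/m³.

2.77 kg/m³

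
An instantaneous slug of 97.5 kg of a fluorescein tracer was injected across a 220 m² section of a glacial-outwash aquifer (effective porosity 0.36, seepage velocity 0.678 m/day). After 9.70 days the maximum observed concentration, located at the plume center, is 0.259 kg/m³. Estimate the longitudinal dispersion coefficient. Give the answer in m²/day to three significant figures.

0.185 m²/day

At the plume center C_max = M/(n_e·A·√(4πDt)), so D = M²/(4πt·(n_e·A·C_max)²).
n_e·A·C_max = 0.36 × 220 × 0.259 = 20.51 kg/m.
D = 97.5²/(4π × 9.70 × 20.51²) = 0.185 m²/day.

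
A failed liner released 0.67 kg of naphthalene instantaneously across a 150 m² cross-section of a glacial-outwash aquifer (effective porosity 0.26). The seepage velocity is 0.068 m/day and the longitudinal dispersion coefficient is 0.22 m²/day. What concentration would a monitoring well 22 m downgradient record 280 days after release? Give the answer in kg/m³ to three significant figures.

0.000596 kg/m³

For an instantaneous plane source, C(x,t) = M/(n_e·A·√(4πDt)) · exp(−(x−vt)²/(4Dt)), with n_e·A the pore (flow) area.
Plume center vt = 0.068 × 280 = 19.04 m, so the well at 22 m is 2.96 m downgradient of the peak.
√(4πDt) = 27.82 m, giving peak height M/(n_e·A·√(4πDt)) = 0.67/(0.26 × 150 × 27.82) = 0.0006175 kg/m³.
(x−vt)²/(4Dt) = (2.96)²/(4 × 0.22 × 280) = 0.03556; exp(−0.03556) = 0.9651.
C = 0.0006175 × 0.9651 = 0.000596 kg/m³.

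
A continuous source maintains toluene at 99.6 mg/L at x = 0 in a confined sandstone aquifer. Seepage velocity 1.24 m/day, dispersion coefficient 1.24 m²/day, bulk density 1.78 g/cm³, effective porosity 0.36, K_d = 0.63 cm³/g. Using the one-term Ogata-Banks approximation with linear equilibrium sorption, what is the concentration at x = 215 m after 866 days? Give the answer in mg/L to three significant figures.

97.4 mg/L

Retardation factor R = 1 + ρ_b·K_d/n = 1 + 1.78 × 0.63/0.36 = 4.115.
Sorption retards both mechanisms: v_R = v/R = 0.3013 m/day, D_R = D/R = 0.3013 m²/day.
v_R·t = 0.3013 × 866 = 260.9258 m; 2√(D_R t) = 32.31 m; argument = (215 − 260.9258)/32.31 = -1.421.
C = C₀ × ½·erfc(-1.421) = 99.6 × 0.9778 = 97.4 mg/L.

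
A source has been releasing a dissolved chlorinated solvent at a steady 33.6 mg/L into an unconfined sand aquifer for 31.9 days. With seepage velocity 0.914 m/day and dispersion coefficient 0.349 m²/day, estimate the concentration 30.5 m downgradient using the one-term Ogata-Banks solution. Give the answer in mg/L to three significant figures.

For a continuous step input, C/C₀ ≈ ½·erfc((x−vt)/(2√(Dt))).
vt = 0.914 × 31.9 = 29.1566 m and 2√(Dt) = 2√(0.349 × 31.9) = 6.673 m.
Argument (x−vt)/(2√(Dt)) = (30.5 − 29.1566)/6.673 = 0.2013; ½·erfc(0.2013) = 0.3879.
C = 33.6 × 0.3879 = 13.0 mg/L.

13.0 mg/L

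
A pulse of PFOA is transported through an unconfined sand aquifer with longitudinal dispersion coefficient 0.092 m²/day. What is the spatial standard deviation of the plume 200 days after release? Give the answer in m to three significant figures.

Dispersive spreading gives a Gaussian with σ² = 2Dt; advection only shifts the center.
σ = √(2 × 0.092 × 200) = 6.07 m.

6.07 m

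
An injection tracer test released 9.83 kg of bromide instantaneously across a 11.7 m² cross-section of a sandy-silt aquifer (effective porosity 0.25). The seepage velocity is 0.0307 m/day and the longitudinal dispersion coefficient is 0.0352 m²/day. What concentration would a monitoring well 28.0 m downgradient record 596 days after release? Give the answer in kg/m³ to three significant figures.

For an instantaneous plane source, C(x,t) = M/(n_e·A·√(4πDt)) · exp(−(x−vt)²/(4Dt)), with n_e·A the pore (flow) area.
Plume center vt = 0.0307 × 596 = 18.2972 m, so the well at 28.0 m is 9.7028 m downgradient of the peak.
√(4πDt) = 16.24 m, giving peak height M/(n_e·A·√(4πDt)) = 9.83/(0.25 × 11.7 × 16.24) = 0.2069 kg/m³.
(x−vt)²/(4Dt) = (9.7028)²/(4 × 0.0352 × 596) = 1.122; exp(−1.122) = 0.3256.
C = 0.2069 × 0.3256 = 0.0674 kg/m³.

0.0674 kg/m³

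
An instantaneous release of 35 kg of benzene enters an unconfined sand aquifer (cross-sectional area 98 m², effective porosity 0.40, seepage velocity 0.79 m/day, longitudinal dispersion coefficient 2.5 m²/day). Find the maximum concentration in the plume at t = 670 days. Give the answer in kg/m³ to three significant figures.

0.00615 kg/m³

The peak of an instantaneous 1D plume sits at x = vt; there the Gaussian factor is 1 and C_max = M/(n_e·A·√(4πDt)), where n_e·A is the pore area the mass is dissolved in.
√(4πDt) = √(4π × 2.5 × 670) = 145.1 m, so C_max = 35/(0.40 × 98 × 145.1) = 0.00615 kg/m³.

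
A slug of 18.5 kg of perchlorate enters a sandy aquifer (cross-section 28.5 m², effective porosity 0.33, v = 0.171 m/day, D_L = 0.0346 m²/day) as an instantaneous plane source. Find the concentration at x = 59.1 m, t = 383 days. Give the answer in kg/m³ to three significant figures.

0.0705 kg/m³

For an instantaneous plane source, C(x,t) = M/(n_e·A·√(4πDt)) · exp(−(x−vt)²/(4Dt)), with n_e·A the pore (flow) area.
Plume center vt = 0.171 × 383 = 65.493 m, so the well at 59.1 m is 6.393 m upgradient of the peak.
√(4πDt) = 12.90 m, giving peak height M/(n_e·A·√(4πDt)) = 18.5/(0.33 × 28.5 × 12.90) = 0.1525 kg/m³.
(x−vt)²/(4Dt) = (-6.393)²/(4 × 0.0346 × 383) = 0.7710; exp(−0.7710) = 0.4626.
C = 0.1525 × 0.4626 = 0.0705 kg/m³.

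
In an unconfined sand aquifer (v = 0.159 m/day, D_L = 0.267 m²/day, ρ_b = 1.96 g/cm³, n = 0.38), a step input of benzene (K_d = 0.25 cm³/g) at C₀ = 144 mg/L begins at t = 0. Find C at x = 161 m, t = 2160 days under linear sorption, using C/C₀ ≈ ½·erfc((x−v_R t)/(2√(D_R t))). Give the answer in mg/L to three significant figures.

Retardation factor R = 1 + ρ_b·K_d/n = 1 + 1.96 × 0.25/0.38 = 2.289.
Sorption retards both mechanisms: v_R = v/R = 0.06946 m/day, D_R = D/R = 0.1166 m²/day.
v_R·t = 0.06946 × 2160 = 150.0336 m; 2√(D_R t) = 31.74 m; argument = (161 − 150.0336)/31.74 = 0.3455.
C = C₀ × ½·erfc(0.3455) = 144 × 0.3126 = 45.0 mg/L.

45.0 mg/L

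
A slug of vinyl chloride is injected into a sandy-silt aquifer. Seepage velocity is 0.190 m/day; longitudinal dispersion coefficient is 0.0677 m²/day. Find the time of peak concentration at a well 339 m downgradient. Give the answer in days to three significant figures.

For the 1D instantaneous-source solution, setting ∂C/∂t = 0 at fixed x gives v²t² + 2Dt − x² = 0, so t = (√(D² + v²x²) − D)/v².
√(D² + v²x²) = √(0.0677² + 0.190² × 339²) = 64.41; v² = 0.0361.
t = (64.41 − 0.0677)/0.0361 = 1780 days (vs. the pure-advection estimate x/v = 1780 d).

1780 days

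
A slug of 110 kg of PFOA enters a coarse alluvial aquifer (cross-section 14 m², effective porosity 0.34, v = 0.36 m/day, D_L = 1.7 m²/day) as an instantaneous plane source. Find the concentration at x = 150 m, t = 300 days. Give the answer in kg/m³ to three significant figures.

For an instantaneous plane source, C(x,t) = M/(n_e·A·√(4πDt)) · exp(−(x−vt)²/(4Dt)), with n_e·A the pore (flow) area.
Plume center vt = 0.36 × 300 = 108 m, so the well at 150 m is 42 m downgradient of the peak.
√(4πDt) = 80.06 m, giving peak height M/(n_e·A·√(4πDt)) = 110/(0.34 × 14 × 80.06) = 0.2886 kg/m³.
(x−vt)²/(4Dt) = (42)²/(4 × 1.7 × 300) = 0.8647; exp(−0.8647) = 0.4212.
C = 0.2886 × 0.4212 = 0.122 kg/m³.

0.122 kg/m³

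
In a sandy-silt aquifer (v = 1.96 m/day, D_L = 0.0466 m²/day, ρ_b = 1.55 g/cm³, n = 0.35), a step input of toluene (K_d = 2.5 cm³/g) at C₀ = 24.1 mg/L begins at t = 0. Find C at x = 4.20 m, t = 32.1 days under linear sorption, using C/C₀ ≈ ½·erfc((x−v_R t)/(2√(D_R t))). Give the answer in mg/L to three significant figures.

23.6 mg/L

Retardation factor R = 1 + ρ_b·K_d/n = 1 + 1.55 × 2.5/0.35 = 12.07.
Sorption retards both mechanisms: v_R = v/R = 0.1624 m/day, D_R = D/R = 0.003861 m²/day.
v_R·t = 0.1624 × 32.1 = 5.21304 m; 2√(D_R t) = 0.7041 m; argument = (4.20 − 5.21304)/0.7041 = -1.439.
C = C₀ × ½·erfc(-1.439) = 24.1 × 0.9791 = 23.6 mg/L.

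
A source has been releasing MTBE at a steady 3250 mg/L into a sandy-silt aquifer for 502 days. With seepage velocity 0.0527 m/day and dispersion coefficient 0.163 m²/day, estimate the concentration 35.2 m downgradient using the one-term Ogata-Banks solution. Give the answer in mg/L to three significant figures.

803 mg/L

For a continuous step input, C/C₀ ≈ ½·erfc((x−vt)/(2√(Dt))).
vt = 0.0527 × 502 = 26.4554 m and 2√(Dt) = 2√(0.163 × 502) = 18.09 m.
Argument (x−vt)/(2√(Dt)) = (35.2 − 26.4554)/18.09 = 0.4834; ½·erfc(0.4834) = 0.2471.
C = 3250 × 0.2471 = 803 mg/L.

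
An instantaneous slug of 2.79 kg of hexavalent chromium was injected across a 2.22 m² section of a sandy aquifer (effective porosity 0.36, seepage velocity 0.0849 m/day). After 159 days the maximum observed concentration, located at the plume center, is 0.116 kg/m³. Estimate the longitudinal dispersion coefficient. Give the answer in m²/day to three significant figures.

At the plume center C_max = M/(n_e·A·√(4πDt)), so D = M²/(4πt·(n_e·A·C_max)²).
n_e·A·C_max = 0.36 × 2.22 × 0.116 = 0.09271 kg/m.
D = 2.79²/(4π × 159 × 0.09271²) = 0.453 m²/day.

0.453 m²/day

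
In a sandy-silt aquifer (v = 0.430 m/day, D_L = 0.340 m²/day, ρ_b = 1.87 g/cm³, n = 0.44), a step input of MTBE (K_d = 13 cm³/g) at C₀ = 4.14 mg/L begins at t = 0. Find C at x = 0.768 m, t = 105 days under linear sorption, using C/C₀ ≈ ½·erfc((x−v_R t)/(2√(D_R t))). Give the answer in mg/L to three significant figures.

2.12 mg/L

Retardation factor R = 1 + ρ_b·K_d/n = 1 + 1.87 × 13/0.44 = 56.25.
Sorption retards both mechanisms: v_R = v/R = 0.007644 m/day, D_R = D/R = 0.006044 m²/day.
v_R·t = 0.007644 × 105 = 0.80262 m; 2√(D_R t) = 1.593 m; argument = (0.768 − 0.80262)/1.593 = -0.02173.
C = C₀ × ½·erfc(-0.02173) = 4.14 × 0.5123 = 2.12 mg/L.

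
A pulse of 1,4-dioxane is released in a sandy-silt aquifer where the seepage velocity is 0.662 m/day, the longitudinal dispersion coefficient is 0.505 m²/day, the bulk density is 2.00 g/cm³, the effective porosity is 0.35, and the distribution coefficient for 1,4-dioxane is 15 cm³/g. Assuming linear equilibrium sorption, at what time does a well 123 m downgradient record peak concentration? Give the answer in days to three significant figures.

16000 days

Retardation factor R = 1 + ρ_b·K_d/n = 1 + 2.00 × 15/0.35 = 86.71.
Sorption retards both mechanisms: v_R = v/R = 0.007635 m/day, D_R = D/R = 0.005824 m²/day.
Peak time from v_R²t² + 2D_R t − x² = 0: t = (√(D_R² + v_R²x²) − D_R)/v_R².
√(D_R² + v_R²x²) = √(0.005824² + 0.007635² × 123²) = 0.9391; v_R² = 5.829e-05.
t = (0.9391 − 0.005824)/5.829e-05 = 16000 days.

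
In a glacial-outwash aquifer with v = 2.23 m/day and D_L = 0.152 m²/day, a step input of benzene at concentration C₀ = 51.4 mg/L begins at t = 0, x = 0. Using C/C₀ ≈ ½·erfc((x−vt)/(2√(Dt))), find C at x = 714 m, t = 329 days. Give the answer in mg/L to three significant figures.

50.1 mg/L

For a continuous step input, C/C₀ ≈ ½·erfc((x−vt)/(2√(Dt))).
vt = 2.23 × 329 = 733.67 m and 2√(Dt) = 2√(0.152 × 329) = 14.14 m.
Argument (x−vt)/(2√(Dt)) = (714 − 733.67)/14.14 = -1.391; ½·erfc(-1.391) = 0.9754.
C = 51.4 × 0.9754 = 50.1 mg/L.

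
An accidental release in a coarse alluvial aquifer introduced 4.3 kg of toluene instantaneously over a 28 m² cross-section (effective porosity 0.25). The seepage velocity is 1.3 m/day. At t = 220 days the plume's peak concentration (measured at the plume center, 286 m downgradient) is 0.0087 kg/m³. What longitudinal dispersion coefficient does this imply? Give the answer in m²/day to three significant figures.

1.80 m²/day

At the plume center C_max = M/(n_e·A·√(4πDt)), so D = M²/(4πt·(n_e·A·C_max)²).
n_e·A·C_max = 0.25 × 28 × 0.0087 = 0.06090 kg/m.
D = 4.3²/(4π × 220 × 0.06090²) = 1.80 m²/day.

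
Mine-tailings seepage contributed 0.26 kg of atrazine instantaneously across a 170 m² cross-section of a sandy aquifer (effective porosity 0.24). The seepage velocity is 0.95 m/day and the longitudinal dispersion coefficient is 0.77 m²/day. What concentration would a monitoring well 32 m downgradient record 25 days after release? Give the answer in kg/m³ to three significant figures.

For an instantaneous plane source, C(x,t) = M/(n_e·A·√(4πDt)) · exp(−(x−vt)²/(4Dt)), with n_e·A the pore (flow) area.
Plume center vt = 0.95 × 25 = 23.75 m, so the well at 32 m is 8.25 m downgradient of the peak.
√(4πDt) = 15.55 m, giving peak height M/(n_e·A·√(4πDt)) = 0.26/(0.24 × 170 × 15.55) = 0.0004098 kg/m³.
(x−vt)²/(4Dt) = (8.25)²/(4 × 0.77 × 25) = 0.8839; exp(−0.8839) = 0.4132.
C = 0.0004098 × 0.4132 = 0.000169 kg/m³.

0.000169 kg/m³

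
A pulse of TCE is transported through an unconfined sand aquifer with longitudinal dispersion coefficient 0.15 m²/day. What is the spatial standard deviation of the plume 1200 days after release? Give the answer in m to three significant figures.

19.0 m

Dispersive spreading gives a Gaussian with σ² = 2Dt; advection only shifts the center.
σ = √(2 × 0.15 × 1200) = 19.0 m.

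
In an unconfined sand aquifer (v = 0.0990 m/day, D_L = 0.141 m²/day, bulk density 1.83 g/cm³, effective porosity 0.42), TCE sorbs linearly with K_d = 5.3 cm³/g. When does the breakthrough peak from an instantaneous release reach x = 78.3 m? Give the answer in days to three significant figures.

18700 days

Retardation factor R = 1 + ρ_b·K_d/n = 1 + 1.83 × 5.3/0.42 = 24.09.
Sorption retards both mechanisms: v_R = v/R = 0.004110 m/day, D_R = D/R = 0.005853 m²/day.
Peak time from v_R²t² + 2D_R t − x² = 0: t = (√(D_R² + v_R²x²) − D_R)/v_R².
√(D_R² + v_R²x²) = √(0.005853² + 0.004110² × 78.3²) = 0.3219; v_R² = 1.689e-05.
t = (0.3219 − 0.005853)/1.689e-05 = 18700 days.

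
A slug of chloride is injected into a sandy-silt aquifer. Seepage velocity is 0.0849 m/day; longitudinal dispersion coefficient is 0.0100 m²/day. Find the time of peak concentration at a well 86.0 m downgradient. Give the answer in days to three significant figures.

1010 days

For the 1D instantaneous-source solution, setting ∂C/∂t = 0 at fixed x gives v²t² + 2Dt − x² = 0, so t = (√(D² + v²x²) − D)/v².
√(D² + v²x²) = √(0.0100² + 0.0849² × 86.0²) = 7.301; v² = 0.00720801.
t = (7.301 − 0.0100)/0.00720801 = 1010 days (vs. the pure-advection estimate x/v = 1010 d).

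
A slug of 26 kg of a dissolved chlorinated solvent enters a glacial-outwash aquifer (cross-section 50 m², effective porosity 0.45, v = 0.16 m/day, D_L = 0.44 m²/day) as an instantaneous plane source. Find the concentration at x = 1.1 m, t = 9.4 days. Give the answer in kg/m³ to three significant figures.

For an instantaneous plane source, C(x,t) = M/(n_e·A·√(4πDt)) · exp(−(x−vt)²/(4Dt)), with n_e·A the pore (flow) area.
Plume center vt = 0.16 × 9.4 = 1.504 m, so the well at 1.1 m is 0.404 m upgradient of the peak.
√(4πDt) = 7.209 m, giving peak height M/(n_e·A·√(4πDt)) = 26/(0.45 × 50 × 7.209) = 0.1603 kg/m³.
(x−vt)²/(4Dt) = (-0.404)²/(4 × 0.44 × 9.4) = 0.009866; exp(−0.009866) = 0.9902.
C = 0.1603 × 0.9902 = 0.159 kg/m³.

0.159 kg/m³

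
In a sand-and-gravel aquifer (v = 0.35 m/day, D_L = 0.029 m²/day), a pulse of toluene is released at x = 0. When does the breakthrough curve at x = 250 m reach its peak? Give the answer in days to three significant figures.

714 days

For the 1D instantaneous-source solution, setting ∂C/∂t = 0 at fixed x gives v²t² + 2Dt − x² = 0, so t = (√(D² + v²x²) − D)/v².
√(D² + v²x²) = √(0.029² + 0.35² × 250²) = 87.50; v² = 0.1225.
t = (87.50 − 0.029)/0.1225 = 714 days (vs. the pure-advection estimate x/v = 714 d).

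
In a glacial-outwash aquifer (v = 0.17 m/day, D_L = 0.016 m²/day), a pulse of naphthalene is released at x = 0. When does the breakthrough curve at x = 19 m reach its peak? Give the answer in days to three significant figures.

111 days

For the 1D instantaneous-source solution, setting ∂C/∂t = 0 at fixed x gives v²t² + 2Dt − x² = 0, so t = (√(D² + v²x²) − D)/v².
√(D² + v²x²) = √(0.016² + 0.17² × 19²) = 3.230; v² = 0.0289.
t = (3.230 − 0.016)/0.0289 = 111 days (vs. the pure-advection estimate x/v = 112 d).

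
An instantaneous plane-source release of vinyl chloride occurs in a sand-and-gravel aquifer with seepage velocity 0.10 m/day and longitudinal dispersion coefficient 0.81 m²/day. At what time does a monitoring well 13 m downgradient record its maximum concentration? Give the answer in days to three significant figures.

72.2 days

For the 1D instantaneous-source solution, setting ∂C/∂t = 0 at fixed x gives v²t² + 2Dt − x² = 0, so t = (√(D² + v²x²) − D)/v².
√(D² + v²x²) = √(0.81² + 0.10² × 13²) = 1.532; v² = 0.01.
t = (1.532 − 0.81)/0.01 = 72.2 days (vs. the pure-advection estimate x/v = 130 d).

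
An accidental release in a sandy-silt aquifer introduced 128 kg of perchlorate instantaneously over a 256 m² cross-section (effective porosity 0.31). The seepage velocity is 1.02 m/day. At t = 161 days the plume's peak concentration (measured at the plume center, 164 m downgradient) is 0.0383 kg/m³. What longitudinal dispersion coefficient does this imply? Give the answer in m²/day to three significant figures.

0.877 m²/day

At the plume center C_max = M/(n_e·A·√(4πDt)), so D = M²/(4πt·(n_e·A·C_max)²).
n_e·A·C_max = 0.31 × 256 × 0.0383 = 3.039 kg/m.
D = 128²/(4π × 161 × 3.039²) = 0.877 m²/day.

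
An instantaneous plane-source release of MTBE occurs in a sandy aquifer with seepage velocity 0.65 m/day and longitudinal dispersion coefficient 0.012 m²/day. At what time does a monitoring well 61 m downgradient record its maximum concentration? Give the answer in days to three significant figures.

For the 1D instantaneous-source solution, setting ∂C/∂t = 0 at fixed x gives v²t² + 2Dt − x² = 0, so t = (√(D² + v²x²) − D)/v².
√(D² + v²x²) = √(0.012² + 0.65² × 61²) = 39.65; v² = 0.4225.
t = (39.65 − 0.012)/0.4225 = 93.8 days (vs. the pure-advection estimate x/v = 93.8 d).

93.8 days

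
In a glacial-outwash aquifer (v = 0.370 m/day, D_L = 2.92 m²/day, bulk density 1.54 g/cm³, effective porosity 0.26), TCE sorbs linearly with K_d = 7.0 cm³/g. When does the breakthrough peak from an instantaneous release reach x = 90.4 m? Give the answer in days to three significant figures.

Retardation factor R = 1 + ρ_b·K_d/n = 1 + 1.54 × 7.0/0.26 = 42.46.
Sorption retards both mechanisms: v_R = v/R = 0.008714 m/day, D_R = D/R = 0.06877 m²/day.
Peak time from v_R²t² + 2D_R t − x² = 0: t = (√(D_R² + v_R²x²) − D_R)/v_R².
√(D_R² + v_R²x²) = √(0.06877² + 0.008714² × 90.4²) = 0.7907; v_R² = 7.593e-05.
t = (0.7907 − 0.06877)/7.593e-05 = 9510 days.

9510 days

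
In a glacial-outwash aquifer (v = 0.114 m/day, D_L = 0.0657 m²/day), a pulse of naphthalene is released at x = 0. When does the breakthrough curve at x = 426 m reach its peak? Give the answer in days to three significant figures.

3730 days

For the 1D instantaneous-source solution, setting ∂C/∂t = 0 at fixed x gives v²t² + 2Dt − x² = 0, so t = (√(D² + v²x²) − D)/v².
√(D² + v²x²) = √(0.0657² + 0.114² × 426²) = 48.56; v² = 0.012996.
t = (48.56 − 0.0657)/0.012996 = 3730 days (vs. the pure-advection estimate x/v = 3740 d).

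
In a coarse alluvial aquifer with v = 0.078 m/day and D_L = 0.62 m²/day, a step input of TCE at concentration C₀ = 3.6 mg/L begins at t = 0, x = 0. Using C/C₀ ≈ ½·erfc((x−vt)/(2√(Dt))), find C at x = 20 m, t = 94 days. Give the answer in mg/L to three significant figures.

For a continuous step input, C/C₀ ≈ ½·erfc((x−vt)/(2√(Dt))).
vt = 0.078 × 94 = 7.332 m and 2√(Dt) = 2√(0.62 × 94) = 15.27 m.
Argument (x−vt)/(2√(Dt)) = (20 − 7.332)/15.27 = 0.8296; ½·erfc(0.8296) = 0.1204.
C = 3.6 × 0.1204 = 0.433 mg/L.

0.433 mg/L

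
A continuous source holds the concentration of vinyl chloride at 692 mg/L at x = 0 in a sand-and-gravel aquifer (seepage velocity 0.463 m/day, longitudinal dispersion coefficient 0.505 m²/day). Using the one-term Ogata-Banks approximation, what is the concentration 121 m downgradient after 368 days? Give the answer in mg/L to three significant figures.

688 mg/L

For a continuous step input, C/C₀ ≈ ½·erfc((x−vt)/(2√(Dt))).
vt = 0.463 × 368 = 170.384 m and 2√(Dt) = 2√(0.505 × 368) = 27.26 m.
Argument (x−vt)/(2√(Dt)) = (121 − 170.384)/27.26 = -1.812; ½·erfc(-1.812) = 0.9948.
C = 692 × 0.9948 = 688 mg/L.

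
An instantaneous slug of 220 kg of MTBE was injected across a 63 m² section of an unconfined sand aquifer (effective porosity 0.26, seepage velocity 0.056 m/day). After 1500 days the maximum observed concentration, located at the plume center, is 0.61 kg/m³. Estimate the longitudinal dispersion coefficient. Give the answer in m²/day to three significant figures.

0.0257 m²/day

At the plume center C_max = M/(n_e·A·√(4πDt)), so D = M²/(4πt·(n_e·A·C_max)²).
n_e·A·C_max = 0.26 × 63 × 0.61 = 9.992 kg/m.
D = 220²/(4π × 1500 × 9.992²) = 0.0257 m²/day.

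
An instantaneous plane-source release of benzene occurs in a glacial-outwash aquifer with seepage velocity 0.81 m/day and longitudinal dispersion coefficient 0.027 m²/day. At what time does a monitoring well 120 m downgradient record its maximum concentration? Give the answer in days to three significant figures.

For the 1D instantaneous-source solution, setting ∂C/∂t = 0 at fixed x gives v²t² + 2Dt − x² = 0, so t = (√(D² + v²x²) − D)/v².
√(D² + v²x²) = √(0.027² + 0.81² × 120²) = 97.20; v² = 0.6561.
t = (97.20 − 0.027)/0.6561 = 148 days (vs. the pure-advection estimate x/v = 148 d).

148 days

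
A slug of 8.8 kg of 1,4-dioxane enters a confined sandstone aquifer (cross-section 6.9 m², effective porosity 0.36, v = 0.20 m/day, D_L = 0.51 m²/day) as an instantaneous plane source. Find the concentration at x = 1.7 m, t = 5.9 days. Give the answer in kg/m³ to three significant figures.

For an instantaneous plane source, C(x,t) = M/(n_e·A·√(4πDt)) · exp(−(x−vt)²/(4Dt)), with n_e·A the pore (flow) area.
Plume center vt = 0.20 × 5.9 = 1.18 m, so the well at 1.7 m is 0.52 m downgradient of the peak.
√(4πDt) = 6.149 m, giving peak height M/(n_e·A·√(4πDt)) = 8.8/(0.36 × 6.9 × 6.149) = 0.5761 kg/m³.
(x−vt)²/(4Dt) = (0.52)²/(4 × 0.51 × 5.9) = 0.02247; exp(−0.02247) = 0.9778.
C = 0.5761 × 0.9778 = 0.563 kg/m³.

0.563 kg/m³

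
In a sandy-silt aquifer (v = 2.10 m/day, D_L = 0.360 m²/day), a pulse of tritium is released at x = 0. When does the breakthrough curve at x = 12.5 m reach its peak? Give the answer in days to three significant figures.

For the 1D instantaneous-source solution, setting ∂C/∂t = 0 at fixed x gives v²t² + 2Dt − x² = 0, so t = (√(D² + v²x²) − D)/v².
√(D² + v²x²) = √(0.360² + 2.10² × 12.5²) = 26.25; v² = 4.41.
t = (26.25 − 0.360)/4.41 = 5.87 days (vs. the pure-advection estimate x/v = 5.95 d).

5.87 days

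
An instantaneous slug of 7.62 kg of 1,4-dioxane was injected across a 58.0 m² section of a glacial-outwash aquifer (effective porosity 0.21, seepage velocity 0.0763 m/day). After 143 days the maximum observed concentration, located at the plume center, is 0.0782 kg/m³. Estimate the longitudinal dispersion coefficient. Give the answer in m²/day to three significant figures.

At the plume center C_max = M/(n_e·A·√(4πDt)), so D = M²/(4πt·(n_e·A·C_max)²).
n_e·A·C_max = 0.21 × 58.0 × 0.0782 = 0.9525 kg/m.
D = 7.62²/(4π × 143 × 0.9525²) = 0.0356 m²/day.

0.0356 m²/day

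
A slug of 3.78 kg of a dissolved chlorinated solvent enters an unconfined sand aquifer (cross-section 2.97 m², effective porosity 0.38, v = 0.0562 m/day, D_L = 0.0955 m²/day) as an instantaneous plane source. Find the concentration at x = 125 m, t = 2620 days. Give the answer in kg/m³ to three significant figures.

For an instantaneous plane source, C(x,t) = M/(n_e·A·√(4πDt)) · exp(−(x−vt)²/(4Dt)), with n_e·A the pore (flow) area.
Plume center vt = 0.0562 × 2620 = 147.244 m, so the well at 125 m is 22.244 m upgradient of the peak.
√(4πDt) = 56.07 m, giving peak height M/(n_e·A·√(4πDt)) = 3.78/(0.38 × 2.97 × 56.07) = 0.05973 kg/m³.
(x−vt)²/(4Dt) = (-22.244)²/(4 × 0.0955 × 2620) = 0.4944; exp(−0.4944) = 0.6099.
C = 0.05973 × 0.6099 = 0.0364 kg/m³.

0.0364 kg/m³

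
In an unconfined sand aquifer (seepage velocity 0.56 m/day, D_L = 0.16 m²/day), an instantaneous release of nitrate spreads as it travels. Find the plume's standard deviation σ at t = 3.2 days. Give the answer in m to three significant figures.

1.01 m

Dispersive spreading gives a Gaussian with σ² = 2Dt; advection only shifts the center.
σ = √(2 × 0.16 × 3.2) = 1.01 m.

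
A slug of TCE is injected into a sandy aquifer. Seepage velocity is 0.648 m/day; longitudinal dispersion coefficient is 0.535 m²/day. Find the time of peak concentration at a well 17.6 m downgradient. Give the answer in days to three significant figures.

For the 1D instantaneous-source solution, setting ∂C/∂t = 0 at fixed x gives v²t² + 2Dt − x² = 0, so t = (√(D² + v²x²) − D)/v².
√(D² + v²x²) = √(0.535² + 0.648² × 17.6²) = 11.42; v² = 0.419904.
t = (11.42 − 0.535)/0.419904 = 25.9 days (vs. the pure-advection estimate x/v = 27.2 d).

25.9 days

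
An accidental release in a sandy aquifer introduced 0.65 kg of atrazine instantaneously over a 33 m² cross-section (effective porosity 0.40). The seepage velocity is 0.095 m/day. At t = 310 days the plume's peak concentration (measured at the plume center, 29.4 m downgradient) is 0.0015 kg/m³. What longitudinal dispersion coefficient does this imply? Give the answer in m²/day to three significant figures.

0.277 m²/day

At the plume center C_max = M/(n_e·A·√(4πDt)), so D = M²/(4πt·(n_e·A·C_max)²).
n_e·A·C_max = 0.40 × 33 × 0.0015 = 0.01980 kg/m.
D = 0.65²/(4π × 310 × 0.01980²) = 0.277 m²/day.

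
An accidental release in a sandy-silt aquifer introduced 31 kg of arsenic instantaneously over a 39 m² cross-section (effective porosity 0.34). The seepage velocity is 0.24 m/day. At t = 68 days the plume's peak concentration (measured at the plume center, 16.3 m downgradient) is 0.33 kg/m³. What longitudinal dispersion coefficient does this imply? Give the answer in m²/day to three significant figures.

At the plume center C_max = M/(n_e·A·√(4πDt)), so D = M²/(4πt·(n_e·A·C_max)²).
n_e·A·C_max = 0.34 × 39 × 0.33 = 4.376 kg/m.
D = 31²/(4π × 68 × 4.376²) = 0.0587 m²/day.

0.0587 m²/day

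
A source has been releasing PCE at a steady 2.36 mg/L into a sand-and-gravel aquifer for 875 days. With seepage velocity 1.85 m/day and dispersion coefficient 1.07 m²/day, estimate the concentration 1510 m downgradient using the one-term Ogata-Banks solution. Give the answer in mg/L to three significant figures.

For a continuous step input, C/C₀ ≈ ½·erfc((x−vt)/(2√(Dt))).
vt = 1.85 × 875 = 1618.75 m and 2√(Dt) = 2√(1.07 × 875) = 61.20 m.
Argument (x−vt)/(2√(Dt)) = (1510 − 1618.75)/61.20 = -1.777; ½·erfc(-1.777) = 0.9940.
C = 2.36 × 0.9940 = 2.35 mg/L.

2.35 mg/L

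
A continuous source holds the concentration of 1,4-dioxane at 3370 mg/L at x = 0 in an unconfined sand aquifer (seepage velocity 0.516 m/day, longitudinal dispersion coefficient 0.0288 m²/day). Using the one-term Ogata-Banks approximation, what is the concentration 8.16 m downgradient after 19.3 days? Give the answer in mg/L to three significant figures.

3220 mg/L

For a continuous step input, C/C₀ ≈ ½·erfc((x−vt)/(2√(Dt))).
vt = 0.516 × 19.3 = 9.9588 m and 2√(Dt) = 2√(0.0288 × 19.3) = 1.491 m.
Argument (x−vt)/(2√(Dt)) = (8.16 − 9.9588)/1.491 = -1.206; ½·erfc(-1.206) = 0.9560.
C = 3370 × 0.9560 = 3220 mg/L.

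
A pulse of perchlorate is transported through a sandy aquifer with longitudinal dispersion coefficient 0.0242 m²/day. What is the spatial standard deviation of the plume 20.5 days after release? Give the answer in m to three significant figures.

0.996 m

Dispersive spreading gives a Gaussian with σ² = 2Dt; advection only shifts the center.
σ = √(2 × 0.0242 × 20.5) = 0.996 m.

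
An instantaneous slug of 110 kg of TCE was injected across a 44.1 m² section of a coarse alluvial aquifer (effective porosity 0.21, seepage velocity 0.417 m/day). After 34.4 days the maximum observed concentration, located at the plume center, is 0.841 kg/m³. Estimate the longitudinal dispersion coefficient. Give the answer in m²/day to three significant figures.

At the plume center C_max = M/(n_e·A·√(4πDt)), so D = M²/(4πt·(n_e·A·C_max)²).
n_e·A·C_max = 0.21 × 44.1 × 0.841 = 7.789 kg/m.
D = 110²/(4π × 34.4 × 7.789²) = 0.461 m²/day.

0.461 m²/day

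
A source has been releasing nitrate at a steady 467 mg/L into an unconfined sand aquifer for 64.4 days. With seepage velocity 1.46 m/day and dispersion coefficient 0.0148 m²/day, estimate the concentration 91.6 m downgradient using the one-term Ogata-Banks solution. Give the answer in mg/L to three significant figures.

449 mg/L

For a continuous step input, C/C₀ ≈ ½·erfc((x−vt)/(2√(Dt))).
vt = 1.46 × 64.4 = 94.024 m and 2√(Dt) = 2√(0.0148 × 64.4) = 1.953 m.
Argument (x−vt)/(2√(Dt)) = (91.6 − 94.024)/1.953 = -1.241; ½·erfc(-1.241) = 0.9604.
C = 467 × 0.9604 = 449 mg/L.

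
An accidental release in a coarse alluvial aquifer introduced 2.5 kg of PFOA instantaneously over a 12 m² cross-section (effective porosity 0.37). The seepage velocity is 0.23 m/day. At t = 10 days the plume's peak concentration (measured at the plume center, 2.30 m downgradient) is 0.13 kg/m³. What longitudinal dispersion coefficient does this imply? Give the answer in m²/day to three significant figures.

At the plume center C_max = M/(n_e·A·√(4πDt)), so D = M²/(4πt·(n_e·A·C_max)²).
n_e·A·C_max = 0.37 × 12 × 0.13 = 0.5772 kg/m.
D = 2.5²/(4π × 10 × 0.5772²) = 0.149 m²/day.

0.149 m²/day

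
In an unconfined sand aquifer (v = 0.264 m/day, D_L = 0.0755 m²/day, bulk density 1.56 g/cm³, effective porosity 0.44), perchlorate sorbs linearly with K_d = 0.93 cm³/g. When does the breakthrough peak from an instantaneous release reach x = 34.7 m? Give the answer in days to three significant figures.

Retardation factor R = 1 + ρ_b·K_d/n = 1 + 1.56 × 0.93/0.44 = 4.297.
Sorption retards both mechanisms: v_R = v/R = 0.06144 m/day, D_R = D/R = 0.01757 m²/day.
Peak time from v_R²t² + 2D_R t − x² = 0: t = (√(D_R² + v_R²x²) − D_R)/v_R².
√(D_R² + v_R²x²) = √(0.01757² + 0.06144² × 34.7²) = 2.132; v_R² = 0.003775.
t = (2.132 − 0.01757)/0.003775 = 560 days.

560 days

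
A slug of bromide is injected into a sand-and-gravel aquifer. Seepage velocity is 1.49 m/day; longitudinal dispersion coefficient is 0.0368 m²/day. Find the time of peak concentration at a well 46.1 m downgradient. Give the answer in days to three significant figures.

30.9 days

For the 1D instantaneous-source solution, setting ∂C/∂t = 0 at fixed x gives v²t² + 2Dt − x² = 0, so t = (√(D² + v²x²) − D)/v².
√(D² + v²x²) = √(0.0368² + 1.49² × 46.1²) = 68.69; v² = 2.2201.
t = (68.69 − 0.0368)/2.2201 = 30.9 days (vs. the pure-advection estimate x/v = 30.9 d).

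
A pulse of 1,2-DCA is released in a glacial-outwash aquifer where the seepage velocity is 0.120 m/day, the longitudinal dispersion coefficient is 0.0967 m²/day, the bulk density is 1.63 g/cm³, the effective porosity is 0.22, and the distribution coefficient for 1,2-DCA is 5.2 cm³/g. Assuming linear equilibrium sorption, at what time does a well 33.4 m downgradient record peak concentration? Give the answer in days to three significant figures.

10700 days

Retardation factor R = 1 + ρ_b·K_d/n = 1 + 1.63 × 5.2/0.22 = 39.53.
Sorption retards both mechanisms: v_R = v/R = 0.003036 m/day, D_R = D/R = 0.002446 m²/day.
Peak time from v_R²t² + 2D_R t − x² = 0: t = (√(D_R² + v_R²x²) − D_R)/v_R².
√(D_R² + v_R²x²) = √(0.002446² + 0.003036² × 33.4²) = 0.1014; v_R² = 9.217e-06.
t = (0.1014 − 0.002446)/9.217e-06 = 10700 days.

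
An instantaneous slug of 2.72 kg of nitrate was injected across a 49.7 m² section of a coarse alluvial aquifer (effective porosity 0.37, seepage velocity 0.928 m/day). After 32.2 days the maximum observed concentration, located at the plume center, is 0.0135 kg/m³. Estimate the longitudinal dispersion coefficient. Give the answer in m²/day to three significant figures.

0.297 m²/day

At the plume center C_max = M/(n_e·A·√(4πDt)), so D = M²/(4πt·(n_e·A·C_max)²).
n_e·A·C_max = 0.37 × 49.7 × 0.0135 = 0.2483 kg/m.
D = 2.72²/(4π × 32.2 × 0.2483²) = 0.297 m²/day.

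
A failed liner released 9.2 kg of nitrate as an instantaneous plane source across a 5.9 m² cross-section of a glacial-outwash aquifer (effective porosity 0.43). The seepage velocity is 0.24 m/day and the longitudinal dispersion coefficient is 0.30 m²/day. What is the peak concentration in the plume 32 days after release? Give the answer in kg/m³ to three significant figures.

0.330 kg/m³

The peak of an instantaneous 1D plume sits at x = vt; there the Gaussian factor is 1 and C_max = M/(n_e·A·√(4πDt)), where n_e·A is the pore area the mass is dissolved in.
√(4πDt) = √(4π × 0.30 × 32) = 10.98 m, so C_max = 9.2/(0.43 × 5.9 × 10.98) = 0.330 kg/m³.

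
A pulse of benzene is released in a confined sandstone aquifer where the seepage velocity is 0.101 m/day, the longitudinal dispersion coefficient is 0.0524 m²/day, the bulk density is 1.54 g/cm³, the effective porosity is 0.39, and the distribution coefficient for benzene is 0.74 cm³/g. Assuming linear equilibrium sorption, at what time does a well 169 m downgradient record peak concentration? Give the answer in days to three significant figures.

6540 days

Retardation factor R = 1 + ρ_b·K_d/n = 1 + 1.54 × 0.74/0.39 = 3.922.
Sorption retards both mechanisms: v_R = v/R = 0.02575 m/day, D_R = D/R = 0.01336 m²/day.
Peak time from v_R²t² + 2D_R t − x² = 0: t = (√(D_R² + v_R²x²) − D_R)/v_R².
√(D_R² + v_R²x²) = √(0.01336² + 0.02575² × 169²) = 4.352; v_R² = 0.0006631.
t = (4.352 − 0.01336)/0.0006631 = 6540 days.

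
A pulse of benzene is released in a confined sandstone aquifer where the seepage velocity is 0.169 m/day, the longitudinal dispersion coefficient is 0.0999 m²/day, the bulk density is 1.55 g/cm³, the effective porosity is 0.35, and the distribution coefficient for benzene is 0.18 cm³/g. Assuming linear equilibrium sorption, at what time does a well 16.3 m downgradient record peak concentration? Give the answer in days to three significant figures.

Retardation factor R = 1 + ρ_b·K_d/n = 1 + 1.55 × 0.18/0.35 = 1.797.
Sorption retards both mechanisms: v_R = v/R = 0.09405 m/day, D_R = D/R = 0.05559 m²/day.
Peak time from v_R²t² + 2D_R t − x² = 0: t = (√(D_R² + v_R²x²) − D_R)/v_R².
√(D_R² + v_R²x²) = √(0.05559² + 0.09405² × 16.3²) = 1.534; v_R² = 0.008845.
t = (1.534 − 0.05559)/0.008845 = 167 days.

167 days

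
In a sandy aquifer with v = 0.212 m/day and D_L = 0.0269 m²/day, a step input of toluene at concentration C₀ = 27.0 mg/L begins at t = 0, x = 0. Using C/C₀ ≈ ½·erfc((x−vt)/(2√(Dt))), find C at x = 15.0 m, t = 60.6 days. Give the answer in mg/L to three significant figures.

3.15 mg/L

For a continuous step input, C/C₀ ≈ ½·erfc((x−vt)/(2√(Dt))).
vt = 0.212 × 60.6 = 12.8472 m and 2√(Dt) = 2√(0.0269 × 60.6) = 2.554 m.
Argument (x−vt)/(2√(Dt)) = (15.0 − 12.8472)/2.554 = 0.8429; ½·erfc(0.8429) = 0.1166.
C = 27.0 × 0.1166 = 3.15 mg/L.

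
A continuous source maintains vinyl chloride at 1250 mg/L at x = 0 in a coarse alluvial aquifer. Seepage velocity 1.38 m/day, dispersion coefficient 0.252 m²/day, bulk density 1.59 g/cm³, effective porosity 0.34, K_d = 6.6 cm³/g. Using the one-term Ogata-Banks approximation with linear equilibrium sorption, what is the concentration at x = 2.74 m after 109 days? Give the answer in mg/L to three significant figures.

Retardation factor R = 1 + ρ_b·K_d/n = 1 + 1.59 × 6.6/0.34 = 31.86.
Sorption retards both mechanisms: v_R = v/R = 0.04331 m/day, D_R = D/R = 0.007910 m²/day.
v_R·t = 0.04331 × 109 = 4.72079 m; 2√(D_R t) = 1.857 m; argument = (2.74 − 4.72079)/1.857 = -1.067.
C = C₀ × ½·erfc(-1.067) = 1250 × 0.9343 = 1170 mg/L.

1170 mg/L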